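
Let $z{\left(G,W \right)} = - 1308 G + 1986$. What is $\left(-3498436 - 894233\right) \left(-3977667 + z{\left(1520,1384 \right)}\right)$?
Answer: $26197179481629$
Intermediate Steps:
$z{\left(G,W \right)} = 1986 - 1308 G$
$\left(-3498436 - 894233\right) \left(-3977667 + z{\left(1520,1384 \right)}\right) = \left(-3498436 - 894233\right) \left(-3977667 + \left(1986 - 1988160\right)\right) = - 4392669 \left(-3977667 + \left(1986 - 1988160\right)\right) = - 4392669 \left(-3977667 - 1986174\right) = \left(-4392669\right) \left(-5963841\right) = 26197179481629$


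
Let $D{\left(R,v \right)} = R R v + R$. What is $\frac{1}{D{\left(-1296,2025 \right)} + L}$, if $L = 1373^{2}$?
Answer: $\frac{1}{3403106233} \approx 2.9385 \cdot 10^{-10}$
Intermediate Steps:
$D{\left(R,v \right)} = R + v R^{2}$ ($D{\left(R,v \right)} = R^{2} v + R = v R^{2} + R = R + v R^{2}$)
$L = 1885129$
$\frac{1}{D{\left(-1296,2025 \right)} + L} = \frac{1}{- 1296 \left(1 - 2624400\right) + 1885129} = \frac{1}{\left(-1296\right) \left(-2624399\right) + 1885129} = \frac{1}{3401221104 + 1885129} = \frac{1}{3403106233}$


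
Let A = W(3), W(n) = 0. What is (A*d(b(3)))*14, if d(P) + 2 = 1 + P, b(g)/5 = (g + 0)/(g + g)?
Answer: 0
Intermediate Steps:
b(g) = 5/2 (b(g) = 5*((g + 0)/(g + g)) = 5*(g/((2*g))) = 5*(g*(1/(2*g))) = 5*(½) = 5/2)
d(P) = -1 + P (d(P) = -2 + (1 + P) = -1 + P)
A = 0
(A*d(b(3)))*14 = (0*(-1 + 5/2))*14 = (0*(3/2))*14 = 0*14 = 0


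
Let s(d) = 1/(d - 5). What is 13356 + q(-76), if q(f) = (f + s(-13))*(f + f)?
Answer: 224248/9 ≈ 24916.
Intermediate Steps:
s(d) = 1/(-5 + d)
q(f) = 2*f*(-1/18 + f) (q(f) = (f + 1/(-5 - 13))*(f + f) = (f + 1/(-18))*(2*f) = (f - 1/18)*(2*f) = (-1/18 + f)*(2*f) = 2*f*(-1/18 + f))
13356 + q(-76) = 13356 + (⅑)*(-76)*(-1 + 18*(-76)) = 13356 + (⅑)*(-76)*(-1 - 1368) = 13356 + (⅑)*(-76)*(-1369) = 13356 + 104044/9 = 224248/9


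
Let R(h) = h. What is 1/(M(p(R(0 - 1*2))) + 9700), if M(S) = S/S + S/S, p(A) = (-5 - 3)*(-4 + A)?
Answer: 1/9702 ≈ 0.00010307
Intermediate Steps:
p(A) = 32 - 8*A (p(A) = -8*(-4 + A) = 32 - 8*A)
M(S) = 2 (M(S) = 1 + 1 = 2)
1/(M(p(R(0 - 1*2))) + 9700) = 1/(2 + 9700) = 1/9702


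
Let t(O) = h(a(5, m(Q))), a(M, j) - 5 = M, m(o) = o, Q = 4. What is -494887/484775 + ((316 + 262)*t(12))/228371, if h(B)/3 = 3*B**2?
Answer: 139162115923/110708551525 ≈ 1.2570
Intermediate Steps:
a(M, j) = 5 + M
h(B) = 9*B**2 (h(B) = 3*(3*B**2) = 9*B**2)
t(O) = 900 (t(O) = 9*(5 + 5)**2 = 9*10**2 = 9*100 = 900)
-494887/484775 + ((316 + 262)*t(12))/228371 = -494887/484775 + ((316 + 262)*900)/228371 = -494887*1/484775 + (578*900)*(1/228371) = -494887/484775 + 520200*(1/228371) = -494887/484775 + 520200/228371 = 139162115923/110708551525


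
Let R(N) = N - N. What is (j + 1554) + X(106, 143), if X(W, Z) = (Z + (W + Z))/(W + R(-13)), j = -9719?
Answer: -432549/53 ≈ -8161.3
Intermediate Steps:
R(N) = 0
X(W, Z) = (W + 2*Z)/W (X(W, Z) = (Z + (W + Z))/(W + 0) = (W + 2*Z)/W)
(j + 1554) + X(106, 143) = (-9719 + 1554) + (106 + 2*143)/106 = -8165 + (106 + 286)/106 = -8165 + (1/106)*392 = -8165 + 196/53 = -432549/53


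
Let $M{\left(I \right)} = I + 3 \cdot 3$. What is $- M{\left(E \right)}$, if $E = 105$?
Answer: $-114$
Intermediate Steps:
$M{\left(I \right)} = 9 + I$ ($M{\left(I \right)} = I + 9 = 9 + I$)
$- M{\left(E \right)} = - (9 + 105) = \left(-1\right) 114 = -114$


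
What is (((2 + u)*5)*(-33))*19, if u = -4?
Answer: 6270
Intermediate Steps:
(((2 + u)*5)*(-33))*19 = (((2 - 4)*5)*(-33))*19 = (-2*5*(-33))*19 = -10*(-33)*19 = 330*19 = 6270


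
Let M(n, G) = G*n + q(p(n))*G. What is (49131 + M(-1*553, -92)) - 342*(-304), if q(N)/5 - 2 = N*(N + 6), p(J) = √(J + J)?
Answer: 711815 - 2760*I*√1106 ≈ 7.1182e+5 - 91788.0*I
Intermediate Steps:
p(J) = √2*√J (p(J) = √(2*J) = √2*√J)
q(N) = 10 + 5*N*(6 + N) (q(N) = 10 + 5*(N*(N + 6)) = 10 + 5*(N*(6 + N)) = 10 + 5*N*(6 + N))
M(n, G) = G*n + G*(10 + 10*n + 30*√2*√n) (M(n, G) = G*n + (10 + 5*(√2*√n)² + 30*(√2*√n))*G = G*n + (10 + 5*(2*n) + 30*√2*√n)*G = G*n + (10 + 10*n + 30*√2*√n)*G = G*n + G*(10 + 10*n + 30*√2*√n))
(49131 + M(-1*553, -92)) - 342*(-304) = (49131 - 92*(10 + 11*(-1*553) + 30*√2*√(-1*553))) - 342*(-304) = (49131 - 92*(10 + 11*(-553) + 30*√2*√(-553))) + 103968 = (49131 - 92*(10 - 6083 + 30*√2*(I*√553))) + 103968 = (49131 - 92*(10 - 6083 + 30*I*√1106)) + 103968 = (49131 - 92*(-6073 + 30*I*√1106)) + 103968 = (49131 + (558716 - 2760*I*√1106)) + 103968 = (607847 - 2760*I*√1106) + 103968 = 711815 - 2760*I*√1106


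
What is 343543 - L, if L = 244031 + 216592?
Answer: -117080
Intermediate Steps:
L = 460623
343543 - L = 343543 - 1*460623 = 343543 - 460623 = -117080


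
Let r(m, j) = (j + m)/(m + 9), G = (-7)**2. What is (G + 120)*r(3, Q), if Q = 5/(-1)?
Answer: -169/6 ≈ -28.167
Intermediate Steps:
Q = -5 (Q = 5*(-1) = -5)
G = 49
r(m, j) = (j + m)/(9 + m)
(G + 120)*r(3, Q) = (49 + 120)*((-5 + 3)/(9 + 3)) = 169*(-2/12) = 169*((1/12)*(-2)) = 169*(-1/6) = -169/6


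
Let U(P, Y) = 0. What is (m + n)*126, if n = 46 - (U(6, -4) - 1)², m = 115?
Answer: 20160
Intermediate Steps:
n = 45 (n = 46 - (0 - 1)² = 46 - 1*(-1)² = 46 - 1*1 = 46 - 1 = 45)
(m + n)*126 = (115 + 45)*126 = 160*126 = 20160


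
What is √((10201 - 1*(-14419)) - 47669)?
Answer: 3*I*√2561 ≈ 151.82*I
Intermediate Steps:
√((10201 - 1*(-14419)) - 47669) = √((10201 + 14419) - 47669) = √(24620 - 47669) = √(-23049) = 3*I*√2561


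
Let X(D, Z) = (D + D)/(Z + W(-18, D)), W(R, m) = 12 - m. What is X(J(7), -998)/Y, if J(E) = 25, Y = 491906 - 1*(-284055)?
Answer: -50/784496571 ≈ -6.3735e-8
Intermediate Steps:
Y = 775961 (Y = 491906 + 284055 = 775961)
X(D, Z) = 2*D/(12 + Z - D) (X(D, Z) = (D + D)/(Z + (12 - D)) = (2*D)/(12 + Z - D) = 2*D/(12 + Z - D))
X(J(7), -998)/Y = (2*25/(12 - 998 - 1*25))/775961 = (2*25/(12 - 998 - 25))*(1/775961) = (2*25/(-1011))*(1/775961) = (2*25*(-1/1011))*(1/775961) = -50/1011*1/775961 = -50/784496571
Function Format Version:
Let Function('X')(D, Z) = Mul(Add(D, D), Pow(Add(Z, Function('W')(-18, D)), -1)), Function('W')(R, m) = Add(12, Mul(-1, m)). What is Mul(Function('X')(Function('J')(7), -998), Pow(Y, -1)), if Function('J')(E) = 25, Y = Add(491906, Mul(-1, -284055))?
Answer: Rational(-50, 784496571) ≈ -6.3735e-8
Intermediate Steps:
Y = 775961 (Y = Add(491906, 284055) = 775961)
Function('X')(D, Z) = Mul(2, D, Pow(Add(12, Z, Mul(-1, D)), -1)) (Function('X')(D, Z) = Mul(Add(D, D), Pow(Add(Z, Add(12, Mul(-1, D))), -1)) = Mul(Mul(2, D), Pow(Add(12, Z, Mul(-1, D)), -1)) = Mul(2, D, Pow(Add(12, Z, Mul(-1, D)), -1)))
Mul(Function('X')(Function('J')(7), -998), Pow(Y, -1)) = Mul(Mul(2, 25, Pow(Add(12, -998, Mul(-1, 25)), -1)), Pow(775961, -1)) = Mul(Mul(2, 25, Pow(Add(12, -998, -25), -1)), Rational(1, 775961)) = Mul(Mul(2, 25, Pow(-1011, -1)), Rational(1, 775961)) = Mul(Mul(2, 25, Rational(-1, 1011)), Rational(1, 775961)) = Mul(Rational(-50, 1011), Rational(1, 775961)) = Rational(-50, 784496571)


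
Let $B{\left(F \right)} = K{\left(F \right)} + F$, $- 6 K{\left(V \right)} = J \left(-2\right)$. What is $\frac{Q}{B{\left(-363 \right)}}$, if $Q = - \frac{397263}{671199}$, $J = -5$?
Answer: $\frac{397263}{244763902} \approx 0.001623$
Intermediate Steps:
$K{\left(V \right)} = - \frac{5}{3}$ ($K{\left(V \right)} = - \frac{\left(-5\right) \left(-2\right)}{6} = \left(- \frac{1}{6}\right) 10 = - \frac{5}{3}$)
$B{\left(F \right)} = - \frac{5}{3} + F$
$Q = - \frac{132421}{223733}$ ($Q = \left(-397263\right) \frac{1}{671199} = - \frac{132421}{223733} \approx -0.59187$)
$\frac{Q}{B{\left(-363 \right)}} = - \frac{132421}{223733 \left(- \frac{5}{3} - 363\right)} = - \frac{132421}{223733 \left(- \frac{1094}{3}\right)} = \left(- \frac{132421}{223733}\right) \left(- \frac{3}{1094}\right) = \frac{397263}{244763902}$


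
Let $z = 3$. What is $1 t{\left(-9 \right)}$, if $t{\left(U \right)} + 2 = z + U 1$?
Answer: $-8$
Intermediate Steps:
$t{\left(U \right)} = 1 + U$ ($t{\left(U \right)} = -2 + \left(3 + U 1\right) = -2 + \left(3 + U\right) = 1 + U$)
$1 t{\left(-9 \right)} = 1 \left(1 - 9\right) = 1 \left(-8\right) = -8$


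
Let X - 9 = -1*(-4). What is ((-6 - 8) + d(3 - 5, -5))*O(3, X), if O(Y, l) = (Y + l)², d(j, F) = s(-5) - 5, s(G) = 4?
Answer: -3840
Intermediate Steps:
d(j, F) = -1 (d(j, F) = 4 - 5 = -1)
X = 13 (X = 9 - 1*(-4) = 9 + 4 = 13)
((-6 - 8) + d(3 - 5, -5))*O(3, X) = ((-6 - 8) - 1)*(3 + 13)² = (-14 - 1)*16² = -15*256 = -3840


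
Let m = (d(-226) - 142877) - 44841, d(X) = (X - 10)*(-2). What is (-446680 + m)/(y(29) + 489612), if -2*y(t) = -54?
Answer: -633926/489639 ≈ -1.2947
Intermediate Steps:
d(X) = 20 - 2*X (d(X) = (-10 + X)*(-2) = 20 - 2*X)
y(t) = 27 (y(t) = -½*(-54) = 27)
m = -187246 (m = ((20 - 2*(-226)) - 142877) - 44841 = ((20 + 452) - 142877) - 44841 = (472 - 142877) - 44841 = -142405 - 44841 = -187246)
(-446680 + m)/(y(29) + 489612) = (-446680 - 187246)/(27 + 489612) = -633926/489639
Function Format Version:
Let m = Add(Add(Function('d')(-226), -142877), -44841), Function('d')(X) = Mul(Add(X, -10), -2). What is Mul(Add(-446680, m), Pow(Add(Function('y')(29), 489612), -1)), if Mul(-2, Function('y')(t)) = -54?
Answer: Rational(-633926, 489639) ≈ -1.2947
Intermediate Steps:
Function('d')(X) = Add(20, Mul(-2, X)) (Function('d')(X) = Mul(Add(-10, X), -2) = Add(20, Mul(-2, X)))
Function('y')(t) = 27 (Function('y')(t) = Mul(Rational(-1, 2), -54) = 27)
m = -187246 (m = Add(Add(Add(20, Mul(-2, -226)), -142877), -44841) = Add(Add(Add(20, 452), -142877), -44841) = Add(Add(472, -142877), -44841) = Add(-142405, -44841) = -187246)
Mul(Add(-446680, m), Pow(Add(Function('y')(29), 489612), -1)) = Mul(Add(-446680, -187246), Pow(Add(27, 489612), -1)) = Mul(-633926, Pow(489639, -1)) = Mul(-633926, Rational(1, 489639)) = Rational(-633926, 489639)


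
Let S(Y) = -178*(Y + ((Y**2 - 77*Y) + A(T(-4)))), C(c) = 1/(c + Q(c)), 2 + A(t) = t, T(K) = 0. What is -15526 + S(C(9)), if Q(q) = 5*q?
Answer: -21752693/1458 ≈ -14920.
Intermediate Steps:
A(t) = -2 + t
C(c) = 1/(6*c) (C(c) = 1/(c + 5*c) = 1/(6*c))
S(Y) = 356 - 178*Y**2 + 13528*Y (S(Y) = -178*(Y + ((Y**2 - 77*Y) + (-2 + 0))) = -178*(Y + ((Y**2 - 77*Y) - 2)) = -178*(Y + (-2 + Y**2 - 77*Y)) = -178*(-2 + Y**2 - 76*Y) = 356 - 178*Y**2 + 13528*Y)
-15526 + S(C(9)) = -15526 + (356 - 178*((1/6)/9)**2 + 13528*((1/6)/9)) = -15526 + (356 - 178*((1/6)*(1/9))**2 + 13528*((1/6)*(1/9))) = -15526 + (356 - 178*(1/54)**2 + 13528*(1/54)) = -15526 + (356 - 178*1/2916 + 6764/27) = -15526 + (356 - 89/1458 + 6764/27) = -15526 + 884215/1458 = -21752693/1458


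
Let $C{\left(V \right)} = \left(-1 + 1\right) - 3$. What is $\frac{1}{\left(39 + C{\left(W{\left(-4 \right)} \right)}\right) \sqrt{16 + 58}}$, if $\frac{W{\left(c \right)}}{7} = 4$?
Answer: $\frac{\sqrt{74}}{2664} \approx 0.0032291$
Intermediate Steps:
$W{\left(c \right)} = 28$ ($W{\left(c \right)} = 7 \cdot 4 = 28$)
$C{\left(V \right)} = -3$ ($C{\left(V \right)} = 0 - 3 = -3$)
$\frac{1}{\left(39 + C{\left(W{\left(-4 \right)} \right)}\right) \sqrt{16 + 58}} = \frac{1}{\left(39 - 3\right) \sqrt{16 + 58}} = \frac{1}{36 \sqrt{74}} = \frac{\sqrt{74}}{2664}$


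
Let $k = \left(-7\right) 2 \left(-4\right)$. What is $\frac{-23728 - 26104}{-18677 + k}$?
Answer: $\frac{49832}{18621} \approx 2.6761$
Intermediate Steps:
$k = 56$ ($k = \left(-14\right) \left(-4\right) = 56$)
$\frac{-23728 - 26104}{-18677 + k} = \frac{-23728 - 26104}{-18677 + 56} = - \frac{49832}{-18621} = \left(-49832\right) \left(- \frac{1}{18621}\right) = \frac{49832}{18621}$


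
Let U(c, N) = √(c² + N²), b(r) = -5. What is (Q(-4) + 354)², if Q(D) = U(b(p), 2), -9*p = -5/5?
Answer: (354 + √29)² ≈ 1.2916e+5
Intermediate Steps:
p = ⅑ (p = -(-5)/(9*5) = -⅑*(-1) = ⅑ ≈ 0.11111)
U(c, N) = √(N² + c²)
Q(D) = √29 (Q(D) = √(2² + (-5)²) = √(4 + 25) = √29)
(Q(-4) + 354)² = (√29 + 354)² = (354 + √29)²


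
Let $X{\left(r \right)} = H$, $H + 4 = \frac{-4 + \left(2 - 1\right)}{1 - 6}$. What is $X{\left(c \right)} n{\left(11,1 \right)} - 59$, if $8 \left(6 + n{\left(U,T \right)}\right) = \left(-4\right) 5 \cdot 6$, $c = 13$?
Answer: $\frac{62}{5} \approx 12.4$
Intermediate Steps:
$H = - \frac{17}{5}$ ($H = -4 + \frac{-4 + \left(2 - 1\right)}{1 - 6} = -4 + \frac{-4 + 1}{-5} = -4 - - \frac{3}{5} = -4 + \frac{3}{5} = - \frac{17}{5} \approx -3.4$)
$X{\left(r \right)} = - \frac{17}{5}$
$n{\left(U,T \right)} = -21$ ($n{\left(U,T \right)} = -6 + \frac{\left(-4\right) 5 \cdot 6}{8} = -6 + \frac{\left(-20\right) 6}{8} = -6 + \frac{1}{8} \left(-120\right) = -6 - 15 = -21$)
$X{\left(c \right)} n{\left(11,1 \right)} - 59 = \left(- \frac{17}{5}\right) \left(-21\right) - 59 = \frac{357}{5} - 59 = \frac{62}{5}$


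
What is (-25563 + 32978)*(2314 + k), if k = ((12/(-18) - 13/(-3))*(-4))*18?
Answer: 15200750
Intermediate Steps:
k = -264 (k = ((12*(-1/18) - 13*(-⅓))*(-4))*18 = ((-⅔ + 13/3)*(-4))*18 = ((11/3)*(-4))*18 = -44/3*18 = -264)
(-25563 + 32978)*(2314 + k) = (-25563 + 32978)*(2314 - 264) = 7415*2050 = 15200750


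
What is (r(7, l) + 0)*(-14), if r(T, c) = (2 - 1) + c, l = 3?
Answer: -56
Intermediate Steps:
r(T, c) = 1 + c
(r(7, l) + 0)*(-14) = ((1 + 3) + 0)*(-14) = (4 + 0)*(-14) = 4*(-14) = -56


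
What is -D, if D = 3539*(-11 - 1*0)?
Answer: 38929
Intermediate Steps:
D = -38929 (D = 3539*(-11 + 0) = 3539*(-11) = -38929)
-D = -1*(-38929) = 38929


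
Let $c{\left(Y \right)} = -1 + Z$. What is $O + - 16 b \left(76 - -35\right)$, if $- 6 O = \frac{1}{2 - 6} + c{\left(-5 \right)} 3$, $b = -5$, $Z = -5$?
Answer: $\frac{213193}{24} \approx 8883.0$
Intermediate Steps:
$c{\left(Y \right)} = -6$ ($c{\left(Y \right)} = -1 - 5 = -6$)
$O = \frac{73}{24}$ ($O = - \frac{\frac{1}{2 - 6} - 18}{6} = - \frac{\frac{1}{-4} - 18}{6} = - \frac{- \frac{1}{4} - 18}{6} = \left(- \frac{1}{6}\right) \left(- \frac{73}{4}\right) = \frac{73}{24} \approx 3.0417$)
$O + - 16 b \left(76 - -35\right) = \frac{73}{24} + \left(-16\right) \left(-5\right) \left(76 - -35\right) = \frac{73}{24} + 80 \left(76 + 35\right) = \frac{73}{24} + 80 \cdot 111 = \frac{73}{24} + 8880 = \frac{213193}{24}$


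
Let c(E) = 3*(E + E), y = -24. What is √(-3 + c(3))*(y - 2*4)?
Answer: -32*√15 ≈ -123.94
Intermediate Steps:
c(E) = 6*E (c(E) = 3*(2*E) = 6*E)
√(-3 + c(3))*(y - 2*4) = √(-3 + 6*3)*(-24 - 2*4) = √(-3 + 18)*(-24 - 8) = √15*(-32) = -32*√15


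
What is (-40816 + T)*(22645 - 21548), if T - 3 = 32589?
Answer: -9021728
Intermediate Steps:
T = 32592 (T = 3 + 32589 = 32592)
(-40816 + T)*(22645 - 21548) = (-40816 + 32592)*(22645 - 21548) = -8224*1097 = -9021728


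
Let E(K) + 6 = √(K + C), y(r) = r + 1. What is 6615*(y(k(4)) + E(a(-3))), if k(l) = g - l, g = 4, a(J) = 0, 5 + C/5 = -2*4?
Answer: -33075 + 6615*I*√65 ≈ -33075.0 + 53332.0*I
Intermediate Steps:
C = -65 (C = -25 + 5*(-2*4) = -25 + 5*(-8) = -25 - 40 = -65)
k(l) = 4 - l
y(r) = 1 + r
E(K) = -6 + √(-65 + K) (E(K) = -6 + √(K - 65) = -6 + √(-65 + K))
6615*(y(k(4)) + E(a(-3))) = 6615*((1 + (4 - 1*4)) + (-6 + √(-65 + 0))) = 6615*((1 + (4 - 4)) + (-6 + √(-65))) = 6615*((1 + 0) + (-6 + I*√65)) = 6615*(1 + (-6 + I*√65)) = 6615*(-5 + I*√65) = -33075 + 6615*I*√65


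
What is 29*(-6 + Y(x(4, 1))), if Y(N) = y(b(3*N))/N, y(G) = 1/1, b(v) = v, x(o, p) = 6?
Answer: -1015/6 ≈ -169.17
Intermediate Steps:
y(G) = 1
Y(N) = 1/N
29*(-6 + Y(x(4, 1))) = 29*(-6 + 1/6) = 29*(-6 + ⅙) = 29*(-35/6) = -1015/6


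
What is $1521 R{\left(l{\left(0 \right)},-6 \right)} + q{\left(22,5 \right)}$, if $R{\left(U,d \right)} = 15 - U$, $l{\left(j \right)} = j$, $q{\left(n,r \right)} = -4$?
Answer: $22811$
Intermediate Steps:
$1521 R{\left(l{\left(0 \right)},-6 \right)} + q{\left(22,5 \right)} = 1521 \left(15 - 0\right) - 4 = 1521 \left(15 + 0\right) - 4 = 1521 \cdot 15 - 4 = 22815 - 4 = 22811$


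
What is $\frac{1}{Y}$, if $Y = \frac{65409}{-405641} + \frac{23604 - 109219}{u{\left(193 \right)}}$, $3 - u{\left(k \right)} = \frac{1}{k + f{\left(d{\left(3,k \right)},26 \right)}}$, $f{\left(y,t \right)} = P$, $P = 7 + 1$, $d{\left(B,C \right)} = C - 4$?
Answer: $- \frac{244195882}{6980559173433} \approx -3.4982 \cdot 10^{-5}$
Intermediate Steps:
$d{\left(B,C \right)} = -4 + C$
$P = 8$
$f{\left(y,t \right)} = 8$
$u{\left(k \right)} = 3 - \frac{1}{8 + k}$ ($u{\left(k \right)} = 3 - \frac{1}{k + 8} = 3 - \frac{1}{8 + k}$)
$Y = - \frac{6980559173433}{244195882}$ ($Y = \frac{65409}{-405641} + \frac{23604 - 109219}{\frac{1}{8 + 193} \left(23 + 3 \cdot 193\right)} = 65409 \left(- \frac{1}{405641}\right) - \frac{85615}{\frac{1}{201} \left(23 + 579\right)} = - \frac{65409}{405641} - \frac{85615}{\frac{1}{201} \cdot 602} = - \frac{65409}{405641} - \frac{85615}{\frac{602}{201}} = - \frac{65409}{405641} - \frac{17208615}{602} = - \frac{6980559173433}{244195882} \approx -28586.0$)
$\frac{1}{Y} = \frac{1}{- \frac{6980559173433}{244195882}} = - \frac{244195882}{6980559173433}$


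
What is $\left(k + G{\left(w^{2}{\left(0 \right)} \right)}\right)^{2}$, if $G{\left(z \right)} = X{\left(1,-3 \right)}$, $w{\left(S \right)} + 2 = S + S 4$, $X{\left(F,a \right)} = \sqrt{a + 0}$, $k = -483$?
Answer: $\left(483 - i \sqrt{3}\right)^{2} \approx 2.3329 \cdot 10^{5} - 1673.0 i$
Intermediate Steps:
$X{\left(F,a \right)} = \sqrt{a}$
$w{\left(S \right)} = -2 + 5 S$ ($w{\left(S \right)} = -2 + \left(S + S 4\right) = -2 + \left(S + 4 S\right) = -2 + 5 S$)
$G{\left(z \right)} = i \sqrt{3}$ ($G{\left(z \right)} = \sqrt{-3} = i \sqrt{3}$)
$\left(k + G{\left(w^{2}{\left(0 \right)} \right)}\right)^{2} = \left(-483 + i \sqrt{3}\right)^{2}$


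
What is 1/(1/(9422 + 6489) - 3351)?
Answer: -15911/53317760 ≈ -0.00029842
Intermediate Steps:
1/(1/(9422 + 6489) - 3351) = 1/(1/15911 - 3351) = 1/(-53317760/15911) = -15911/53317760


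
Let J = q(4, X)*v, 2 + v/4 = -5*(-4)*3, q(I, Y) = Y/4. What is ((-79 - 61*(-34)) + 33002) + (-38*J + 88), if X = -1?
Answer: 37289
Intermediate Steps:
q(I, Y) = Y/4 (q(I, Y) = Y*(1/4) = Y/4)
v = 232 (v = -8 + 4*(-5*(-4)*3) = -8 + 4*(20*3) = -8 + 4*60 = -8 + 240 = 232)
J = -58 (J = ((1/4)*(-1))*232 = -1/4*232 = -58)
((-79 - 61*(-34)) + 33002) + (-38*J + 88) = ((-79 - 61*(-34)) + 33002) + (-38*(-58) + 88) = ((-79 + 2074) + 33002) + (2204 + 88) = (1995 + 33002) + 2292 = 34997 + 2292 = 37289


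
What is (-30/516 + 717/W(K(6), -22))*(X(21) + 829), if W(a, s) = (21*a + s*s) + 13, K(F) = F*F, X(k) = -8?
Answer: 45480937/107758 ≈ 422.07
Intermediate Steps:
K(F) = F²
W(a, s) = 13 + s² + 21*a (W(a, s) = (21*a + s²) + 13 = (s² + 21*a) + 13 = 13 + s² + 21*a)
(-30/516 + 717/W(K(6), -22))*(X(21) + 829) = (-30/516 + 717/(13 + (-22)² + 21*6²))*(-8 + 829) = (-30*1/516 + 717/(13 + 484 + 21*36))*821 = (-5/86 + 717/(13 + 484 + 756))*821 = (-5/86 + 717/1253)*821 = (55397/107758)*821 = 45480937/107758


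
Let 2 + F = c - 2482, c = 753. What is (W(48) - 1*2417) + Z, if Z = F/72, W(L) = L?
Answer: -57433/24 ≈ -2393.0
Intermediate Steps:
F = -1731 (F = -2 + (753 - 2482) = -2 - 1729 = -1731)
Z = -577/24 (Z = -1731/72 = -1731*1/72 = -577/24 ≈ -24.042)
(W(48) - 1*2417) + Z = (48 - 1*2417) - 577/24 = (48 - 2417) - 577/24 = -2369 - 577/24 = -57433/24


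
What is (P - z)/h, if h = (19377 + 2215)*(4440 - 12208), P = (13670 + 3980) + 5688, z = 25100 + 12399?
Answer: 14161/167726656 ≈ 8.4429e-5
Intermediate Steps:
z = 37499
P = 23338 (P = 17650 + 5688 = 23338)
h = -167726656 (h = 21592*(-7768) = -167726656)
(P - z)/h = (23338 - 1*37499)/(-167726656) = (23338 - 37499)*(-1/167726656) = -14161*(-1/167726656) = 14161/167726656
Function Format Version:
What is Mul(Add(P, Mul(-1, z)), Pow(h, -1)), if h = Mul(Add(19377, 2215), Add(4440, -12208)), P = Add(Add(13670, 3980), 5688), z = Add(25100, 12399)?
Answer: Rational(14161, 167726656) ≈ 8.4429e-5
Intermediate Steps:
z = 37499
P = 23338 (P = Add(17650, 5688) = 23338)
h = -167726656 (h = Mul(21592, -7768) = -167726656)
Mul(Add(P, Mul(-1, z)), Pow(h, -1)) = Mul(Add(23338, Mul(-1, 37499)), Pow(-167726656, -1)) = Mul(Add(23338, -37499), Rational(-1, 167726656)) = Mul(-14161, Rational(-1, 167726656)) = Rational(14161, 167726656)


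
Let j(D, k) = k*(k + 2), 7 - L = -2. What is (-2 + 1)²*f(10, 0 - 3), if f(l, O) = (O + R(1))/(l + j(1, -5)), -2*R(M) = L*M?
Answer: -3/10 ≈ -0.30000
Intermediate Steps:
L = 9 (L = 7 - 1*(-2) = 7 + 2 = 9)
j(D, k) = k*(2 + k)
R(M) = -9*M/2
f(l, O) = (-9/2 + O)/(15 + l) (f(l, O) = (O - 9/2*1)/(l - 5*(2 - 5)) = (O - 9/2)/(l - 5*(-3)) = (-9/2 + O)/(l + 15) = (-9/2 + O)/(15 + l))
(-2 + 1)²*f(10, 0 - 3) = (-2 + 1)²*((-9/2 + (0 - 3))/(15 + 10)) = (-1)²*((-9/2 - 3)/25) = 1*((1/25)*(-15/2)) = 1*(-3/10) = -3/10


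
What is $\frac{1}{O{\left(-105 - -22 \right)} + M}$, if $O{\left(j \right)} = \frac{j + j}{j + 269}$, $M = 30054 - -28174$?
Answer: $\frac{93}{5415121} \approx 1.7174 \cdot 10^{-5}$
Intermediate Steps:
$M = 58228$ ($M = 30054 + 28174 = 58228$)
$O{\left(j \right)} = \frac{2 j}{269 + j}$
$\frac{1}{O{\left(-105 - -22 \right)} + M} = \frac{1}{\frac{2 \left(-105 - -22\right)}{269 - 83} + 58228} = \frac{1}{\frac{2 \left(-105 + 22\right)}{269 + \left(-105 + 22\right)} + 58228} = \frac{1}{2 \left(-83\right) \frac{1}{269 - 83} + 58228} = \frac{1}{2 \left(-83\right) \frac{1}{186} + 58228} = \frac{1}{- \frac{83}{93} + 58228} = \frac{1}{\frac{5415121}{93}} = \frac{93}{5415121}$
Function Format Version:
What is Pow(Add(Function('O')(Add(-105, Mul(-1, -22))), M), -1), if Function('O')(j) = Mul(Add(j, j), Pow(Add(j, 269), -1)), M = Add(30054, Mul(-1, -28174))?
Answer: Rational(93, 5415121) ≈ 1.7174e-5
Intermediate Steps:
M = 58228 (M = Add(30054, 28174) = 58228)
Function('O')(j) = Mul(2, j, Pow(Add(269, j), -1)) (Function('O')(j) = Mul(Mul(2, j), Pow(Add(269, j), -1)) = Mul(2, j, Pow(Add(269, j), -1)))
Pow(Add(Function('O')(Add(-105, Mul(-1, -22))), M), -1) = Pow(Add(Mul(2, Add(-105, Mul(-1, -22)), Pow(Add(269, Add(-105, Mul(-1, -22))), -1)), 58228), -1) = Pow(Add(Mul(2, Add(-105, 22), Pow(Add(269, Add(-105, 22)), -1)), 58228), -1) = Pow(Add(Mul(2, -83, Pow(Add(269, -83), -1)), 58228), -1) = Pow(Add(Mul(2, -83, Pow(186, -1)), 58228), -1) = Pow(Add(Mul(2, -83, Rational(1, 186)), 58228), -1) = Pow(Add(Rational(-83, 93), 58228), -1) = Pow(Rational(5415121, 93), -1) = Rational(93, 5415121)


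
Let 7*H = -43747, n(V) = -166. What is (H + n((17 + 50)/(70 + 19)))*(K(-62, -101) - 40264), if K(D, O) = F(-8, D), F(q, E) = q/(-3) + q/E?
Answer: 168152409428/651 ≈ 2.5830e+8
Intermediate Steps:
F(q, E) = -q/3 + q/E (F(q, E) = q*(-⅓) + q/E = -q/3 + q/E)
K(D, O) = 8/3 - 8/D (K(D, O) = -⅓*(-8) - 8/D = 8/3 - 8/D)
H = -43747/7 (H = (⅐)*(-43747) = -43747/7 ≈ -6249.6)
(H + n((17 + 50)/(70 + 19)))*(K(-62, -101) - 40264) = (-43747/7 - 166)*((8/3 - 8/(-62)) - 40264) = -44909*((8/3 - 8*(-1/62)) - 40264)/7 = -44909*((8/3 + 4/31) - 40264)/7 = -44909*(260/93 - 40264)/7 = -44909/7*(-3744292/93) = 168152409428/651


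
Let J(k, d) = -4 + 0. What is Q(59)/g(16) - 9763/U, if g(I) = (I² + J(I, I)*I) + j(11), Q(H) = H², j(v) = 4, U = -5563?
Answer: 21278351/1090348 ≈ 19.515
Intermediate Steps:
J(k, d) = -4
g(I) = 4 + I² - 4*I (g(I) = (I² - 4*I) + 4 = 4 + I² - 4*I)
Q(59)/g(16) - 9763/U = 59²/(4 + 16² - 4*16) - 9763/(-5563) = 3481/(4 + 256 - 64) - 9763*(-1/5563) = 3481/196 + 9763/5563 = 21278351/1090348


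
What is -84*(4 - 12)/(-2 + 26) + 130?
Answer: 158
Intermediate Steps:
-84*(4 - 12)/(-2 + 26) + 130 = -(-672)/24 + 130 = -84*(-⅓) + 130 = 28 + 130 = 158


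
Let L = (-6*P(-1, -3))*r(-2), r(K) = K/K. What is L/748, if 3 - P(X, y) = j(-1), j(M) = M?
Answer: -6/187 ≈ -0.032086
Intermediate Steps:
P(X, y) = 4 (P(X, y) = 3 - 1*(-1) = 3 + 1 = 4)
r(K) = 1
L = -24 (L = -6*4*1 = -24*1 = -24)
L/748 = -24/748 = -24*1/748 = -6/187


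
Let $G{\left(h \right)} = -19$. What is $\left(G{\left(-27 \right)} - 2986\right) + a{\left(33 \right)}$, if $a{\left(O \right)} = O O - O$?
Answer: $-1949$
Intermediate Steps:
$a{\left(O \right)} = O^{2} - O$
$\left(G{\left(-27 \right)} - 2986\right) + a{\left(33 \right)} = \left(-19 - 2986\right) + 33 \left(-1 + 33\right) = -3005 + 33 \cdot 32 = -3005 + 1056 = -1949$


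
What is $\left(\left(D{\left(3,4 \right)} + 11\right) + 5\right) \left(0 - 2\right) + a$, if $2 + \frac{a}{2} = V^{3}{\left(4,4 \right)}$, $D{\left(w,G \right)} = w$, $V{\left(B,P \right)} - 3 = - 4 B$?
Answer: $-4436$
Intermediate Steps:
$V{\left(B,P \right)} = 3 - 4 B$
$a = -4398$ ($a = -4 + 2 \left(3 - 16\right)^{3} = -4 + 2 \left(-13\right)^{3} = -4 + 2 \left(-2197\right) = -4 - 4394 = -4398$)
$\left(\left(D{\left(3,4 \right)} + 11\right) + 5\right) \left(0 - 2\right) + a = \left(\left(3 + 11\right) + 5\right) \left(0 - 2\right) - 4398 = \left(14 + 5\right) \left(0 - 2\right) - 4398 = 19 \left(-2\right) - 4398 = -38 - 4398 = -4436$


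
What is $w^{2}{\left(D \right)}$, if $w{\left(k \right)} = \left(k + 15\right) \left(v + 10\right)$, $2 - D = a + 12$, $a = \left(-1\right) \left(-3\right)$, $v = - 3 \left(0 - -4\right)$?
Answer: $16$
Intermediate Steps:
$v = -12$ ($v = - 3 \left(0 + 4\right) = \left(-3\right) 4 = -12$)
$a = 3$
$D = -13$ ($D = 2 - \left(3 + 12\right) = 2 - 15 = -13$)
$w{\left(k \right)} = -30 - 2 k$ ($w{\left(k \right)} = \left(k + 15\right) \left(-12 + 10\right) = \left(15 + k\right) \left(-2\right) = -30 - 2 k$)
$w^{2}{\left(D \right)} = \left(-30 - -26\right)^{2} = \left(-30 + 26\right)^{2} = \left(-4\right)^{2} = 16$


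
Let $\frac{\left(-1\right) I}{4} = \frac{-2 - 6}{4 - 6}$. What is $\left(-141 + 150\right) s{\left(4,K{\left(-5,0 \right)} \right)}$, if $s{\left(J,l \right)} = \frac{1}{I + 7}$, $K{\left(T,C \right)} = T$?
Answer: $-1$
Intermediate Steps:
$I = -16$ ($I = - 4 \frac{-2 - 6}{4 - 6} = - 4 \left(- \frac{8}{-2}\right) = - 4 \left(\left(-8\right) \left(- \frac{1}{2}\right)\right) = \left(-4\right) 4 = -16$)
$s{\left(J,l \right)} = - \frac{1}{9}$ ($s{\left(J,l \right)} = \frac{1}{-16 + 7} = \frac{1}{-9} = - \frac{1}{9}$)
$\left(-141 + 150\right) s{\left(4,K{\left(-5,0 \right)} \right)} = \left(-141 + 150\right) \left(- \frac{1}{9}\right) = 9 \left(- \frac{1}{9}\right) = -1$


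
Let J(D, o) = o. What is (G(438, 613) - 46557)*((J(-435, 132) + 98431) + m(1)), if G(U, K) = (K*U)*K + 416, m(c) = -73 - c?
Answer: 16205447131009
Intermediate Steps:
G(U, K) = 416 + U*K² (G(U, K) = U*K² + 416 = 416 + U*K²)
(G(438, 613) - 46557)*((J(-435, 132) + 98431) + m(1)) = ((416 + 438*613²) - 46557)*((132 + 98431) + (-73 - 1*1)) = ((416 + 438*375769) - 46557)*(98563 + (-73 - 1)) = ((416 + 164586822) - 46557)*(98563 - 74) = (164587238 - 46557)*98489 = 164540681*98489 = 16205447131009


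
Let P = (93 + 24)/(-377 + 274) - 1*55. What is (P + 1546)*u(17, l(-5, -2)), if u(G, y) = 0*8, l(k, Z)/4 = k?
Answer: 0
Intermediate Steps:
l(k, Z) = 4*k
u(G, y) = 0
P = -5782/103 (P = 117/(-103) - 55 = 117*(-1/103) - 55 = -117/103 - 55 = -5782/103 ≈ -56.136)
(P + 1546)*u(17, l(-5, -2)) = (-5782/103 + 1546)*0 = (153456/103)*0 = 0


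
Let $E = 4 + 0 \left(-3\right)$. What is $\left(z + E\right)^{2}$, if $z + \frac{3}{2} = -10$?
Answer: $\frac{225}{4} \approx 56.25$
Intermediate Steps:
$z = - \frac{23}{2}$ ($z = - \frac{3}{2} - 10 = - \frac{23}{2} \approx -11.5$)
$E = 4$ ($E = 4 + 0 = 4$)
$\left(z + E\right)^{2} = \left(- \frac{23}{2} + 4\right)^{2} = \left(- \frac{15}{2}\right)^{2} = \frac{225}{4}$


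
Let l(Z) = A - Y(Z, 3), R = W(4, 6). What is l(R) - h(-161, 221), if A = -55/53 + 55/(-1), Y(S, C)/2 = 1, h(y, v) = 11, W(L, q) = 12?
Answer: -3659/53 ≈ -69.038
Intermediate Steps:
Y(S, C) = 2 (Y(S, C) = 2*1 = 2)
R = 12
A = -2970/53 (A = -55*1/53 + 55*(-1) = -55/53 - 55 = -2970/53 ≈ -56.038)
l(Z) = -3076/53 (l(Z) = -2970/53 - 1*2 = -2970/53 - 2 = -3076/53)
l(R) - h(-161, 221) = -3076/53 - 1*11 = -3076/53 - 11 = -3659/53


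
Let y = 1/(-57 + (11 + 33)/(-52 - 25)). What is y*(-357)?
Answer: 2499/403 ≈ 6.2010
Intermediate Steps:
y = -7/403 (y = 1/(-57 + 44/(-77)) = 1/(-57 + 44*(-1/77)) = 1/(-57 - 4/7) = 1/(-403/7) = -7/403 ≈ -0.017370)
y*(-357) = -7/403*(-357) = 2499/403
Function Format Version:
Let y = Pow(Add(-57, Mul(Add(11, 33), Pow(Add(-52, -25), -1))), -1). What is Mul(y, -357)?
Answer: Rational(2499, 403) ≈ 6.2010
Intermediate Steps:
y = Rational(-7, 403) (y = Pow(Add(-57, Mul(44, Pow(-77, -1))), -1) = Pow(Add(-57, Mul(44, Rational(-1, 77))), -1) = Pow(Add(-57, Rational(-4, 7)), -1) = Pow(Rational(-403, 7), -1) = Rational(-7, 403) ≈ -0.017370)
Mul(y, -357) = Mul(Rational(-7, 403), -357) = Rational(2499, 403)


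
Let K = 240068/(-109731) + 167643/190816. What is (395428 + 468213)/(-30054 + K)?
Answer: -18083287051995936/629311003308239 ≈ -28.735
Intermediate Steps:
K = -27413181455/20938430496 (K = 240068*(-1/109731) + 167643*(1/190816) = -240068/109731 + 167643/190816 = -27413181455/20938430496 ≈ -1.3092)
(395428 + 468213)/(-30054 + K) = (395428 + 468213)/(-30054 - 27413181455/20938430496) = 863641/(-629311003308239/20938430496) = 863641*(-20938430496/629311003308239) = -18083287051995936/629311003308239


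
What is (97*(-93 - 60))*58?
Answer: -860778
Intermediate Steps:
(97*(-93 - 60))*58 = (97*(-153))*58 = -14841*58 = -860778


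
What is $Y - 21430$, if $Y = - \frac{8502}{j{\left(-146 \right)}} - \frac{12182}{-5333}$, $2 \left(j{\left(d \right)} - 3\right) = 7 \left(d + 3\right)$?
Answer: $- \frac{113611955628}{5306335} \approx -21411.0$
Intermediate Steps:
$j{\left(d \right)} = \frac{27}{2} + \frac{7 d}{2}$ ($j{\left(d \right)} = 3 + \frac{7 \left(d + 3\right)}{2} = 3 + \frac{7 \left(3 + d\right)}{2} = 3 + \frac{21 + 7 d}{2} = 3 + \left(\frac{21}{2} + \frac{7 d}{2}\right) = \frac{27}{2} + \frac{7 d}{2}$)
$Y = \frac{102803422}{5306335}$ ($Y = - \frac{8502}{\frac{27}{2} + \frac{7}{2} \left(-146\right)} - \frac{12182}{-5333} = - \frac{8502}{\frac{27}{2} - 511} - - \frac{12182}{5333} = - \frac{8502}{- \frac{995}{2}} + \frac{12182}{5333} = \left(-8502\right) \left(- \frac{2}{995}\right) + \frac{12182}{5333} = \frac{17004}{995} + \frac{12182}{5333} = \frac{102803422}{5306335} \approx 19.374$)
$Y - 21430 = \frac{102803422}{5306335} - 21430 = - \frac{113611955628}{5306335}$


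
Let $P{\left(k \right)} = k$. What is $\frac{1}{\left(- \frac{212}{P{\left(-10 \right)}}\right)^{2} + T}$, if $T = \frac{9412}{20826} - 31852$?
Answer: $- \frac{20025}{628827214} \approx -3.1845 \cdot 10^{-5}$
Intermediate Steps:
$T = - \frac{25513090}{801}$ ($T = 9412 \cdot \frac{1}{20826} - 31852 = \frac{362}{801} - 31852 = - \frac{25513090}{801} \approx -31852.0$)
$\frac{1}{\left(- \frac{212}{P{\left(-10 \right)}}\right)^{2} + T} = \frac{1}{\left(- \frac{212}{-10}\right)^{2} - \frac{25513090}{801}} = \frac{1}{\left(\left(-212\right) \left(- \frac{1}{10}\right)\right)^{2} - \frac{25513090}{801}} = \frac{1}{\left(\frac{106}{5}\right)^{2} - \frac{25513090}{801}} = \frac{1}{\frac{11236}{25} - \frac{25513090}{801}} = \frac{1}{- \frac{628827214}{20025}} = - \frac{20025}{628827214}$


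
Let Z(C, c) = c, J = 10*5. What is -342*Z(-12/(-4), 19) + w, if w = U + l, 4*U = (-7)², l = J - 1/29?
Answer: -746551/116 ≈ -6435.8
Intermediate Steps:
J = 50
l = 1449/29 (l = 50 - 1/29 = 1449/29 ≈ 49.966)
U = 49/4 (U = (¼)*(-7)² = (¼)*49 = 49/4 ≈ 12.250)
w = 7217/116 (w = 49/4 + 1449/29 = 7217/116 ≈ 62.216)
-342*Z(-12/(-4), 19) + w = -342*19 + 7217/116 = -6498 + 7217/116 = -746551/116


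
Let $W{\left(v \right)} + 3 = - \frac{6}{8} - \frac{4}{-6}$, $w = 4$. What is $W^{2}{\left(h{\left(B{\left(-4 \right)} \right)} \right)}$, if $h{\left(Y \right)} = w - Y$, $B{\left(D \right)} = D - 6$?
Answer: $\frac{1369}{144} \approx 9.5069$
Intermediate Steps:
$B{\left(D \right)} = -6 + D$ ($B{\left(D \right)} = D - 6 = -6 + D$)
$h{\left(Y \right)} = 4 - Y$
$W{\left(v \right)} = - \frac{37}{12}$ ($W{\left(v \right)} = -3 - \left(- \frac{2}{3} + \frac{3}{4}\right) = -3 - \frac{1}{12} = - \frac{37}{12}$)
$W^{2}{\left(h{\left(B{\left(-4 \right)} \right)} \right)} = \left(- \frac{37}{12}\right)^{2} = \frac{1369}{144}$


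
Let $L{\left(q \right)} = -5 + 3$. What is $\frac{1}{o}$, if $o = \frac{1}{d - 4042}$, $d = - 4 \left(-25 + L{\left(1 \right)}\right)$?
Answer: $-3934$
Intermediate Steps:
$L{\left(q \right)} = -2$
$d = 108$ ($d = - 4 \left(-25 - 2\right) = - 4 \left(-27\right) = \left(-1\right) \left(-108\right) = 108$)
$o = - \frac{1}{3934}$ ($o = \frac{1}{108 - 4042} = \frac{1}{-3934} = - \frac{1}{3934} \approx -0.00025419$)
$\frac{1}{o} = \frac{1}{- \frac{1}{3934}} = -3934$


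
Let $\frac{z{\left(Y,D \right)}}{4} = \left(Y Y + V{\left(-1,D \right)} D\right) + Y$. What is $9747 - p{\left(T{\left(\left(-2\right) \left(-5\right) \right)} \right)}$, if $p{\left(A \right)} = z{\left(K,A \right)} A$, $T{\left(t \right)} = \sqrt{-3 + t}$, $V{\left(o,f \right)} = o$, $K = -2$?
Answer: $9775 - 8 \sqrt{7} \approx 9753.8$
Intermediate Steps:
$z{\left(Y,D \right)} = - 4 D + 4 Y + 4 Y^{2}$ ($z{\left(Y,D \right)} = 4 \left(\left(Y Y - D\right) + Y\right) = 4 \left(\left(Y^{2} - D\right) + Y\right) = 4 \left(Y + Y^{2} - D\right) = - 4 D + 4 Y + 4 Y^{2}$)
$p{\left(A \right)} = A \left(8 - 4 A\right)$ ($p{\left(A \right)} = \left(- 4 A + 4 \left(-2\right) + 4 \left(-2\right)^{2}\right) A = \left(- 4 A - 8 + 4 \cdot 4\right) A = \left(- 4 A - 8 + 16\right) A = \left(8 - 4 A\right) A = A \left(8 - 4 A\right)$)
$9747 - p{\left(T{\left(\left(-2\right) \left(-5\right) \right)} \right)} = 9747 - 4 \sqrt{-3 - -10} \left(2 - \sqrt{-3 - -10}\right) = 9747 - 4 \sqrt{-3 + 10} \left(2 - \sqrt{-3 + 10}\right) = 9747 - 4 \sqrt{7} \left(2 - \sqrt{7}\right)$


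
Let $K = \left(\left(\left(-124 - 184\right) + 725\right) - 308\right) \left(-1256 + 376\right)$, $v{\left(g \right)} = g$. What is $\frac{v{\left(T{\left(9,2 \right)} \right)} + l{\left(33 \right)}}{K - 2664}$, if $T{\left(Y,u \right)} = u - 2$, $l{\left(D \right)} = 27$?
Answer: $- \frac{27}{98584} \approx -0.00027388$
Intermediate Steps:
$T{\left(Y,u \right)} = -2 + u$
$K = -95920$ ($K = \left(\left(-308 + 725\right) - 308\right) \left(-880\right) = \left(417 - 308\right) \left(-880\right) = 109 \left(-880\right) = -95920$)
$\frac{v{\left(T{\left(9,2 \right)} \right)} + l{\left(33 \right)}}{K - 2664} = \frac{\left(-2 + 2\right) + 27}{-95920 - 2664} = \frac{0 + 27}{-98584} = 27 \left(- \frac{1}{98584}\right) = - \frac{27}{98584}$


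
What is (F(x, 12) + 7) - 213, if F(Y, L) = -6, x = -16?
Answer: -212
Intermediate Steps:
(F(x, 12) + 7) - 213 = (-6 + 7) - 213 = 1 - 213 = -212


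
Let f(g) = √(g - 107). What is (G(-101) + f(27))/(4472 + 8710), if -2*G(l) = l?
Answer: 101/26364 + 2*I*√5/6591 ≈ 0.003831 + 0.00067852*I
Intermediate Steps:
G(l) = -l/2
f(g) = √(-107 + g)
(G(-101) + f(27))/(4472 + 8710) = (-½*(-101) + √(-107 + 27))/(4472 + 8710) = (101/2 + √(-80))/13182 = (101/2 + 4*I*√5)*(1/13182) = 101/26364 + 2*I*√5/6591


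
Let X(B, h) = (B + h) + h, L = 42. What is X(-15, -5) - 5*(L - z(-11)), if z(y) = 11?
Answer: -180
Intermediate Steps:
X(B, h) = B + 2*h
X(-15, -5) - 5*(L - z(-11)) = (-15 + 2*(-5)) - 5*(42 - 1*11) = (-15 - 10) - 5*(42 - 11) = -25 - 5*31 = -25 - 155 = -180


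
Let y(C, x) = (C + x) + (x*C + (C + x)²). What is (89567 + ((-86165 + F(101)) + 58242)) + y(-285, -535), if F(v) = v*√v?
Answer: 885699 + 101*√101 ≈ 8.8671e+5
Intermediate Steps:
F(v) = v^(3/2)
y(C, x) = C + x + (C + x)² + C*x (y(C, x) = (C + x) + (C*x + (C + x)²) = (C + x) + ((C + x)² + C*x) = C + x + (C + x)² + C*x)
(89567 + ((-86165 + F(101)) + 58242)) + y(-285, -535) = (89567 + ((-86165 + 101^(3/2)) + 58242)) + (-285 - 535 + (-285 - 535)² - 285*(-535)) = (89567 + ((-86165 + 101*√101) + 58242)) + (-285 - 535 + (-820)² + 152475) = (89567 + (-27923 + 101*√101)) + (-285 - 535 + 672400 + 152475) = (61644 + 101*√101) + 824055 = 885699 + 101*√101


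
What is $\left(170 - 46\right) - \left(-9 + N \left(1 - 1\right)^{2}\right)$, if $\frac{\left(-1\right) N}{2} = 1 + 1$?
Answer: $133$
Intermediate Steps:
$N = -4$ ($N = - 2 \left(1 + 1\right) = \left(-2\right) 2 = -4$)
$\left(170 - 46\right) - \left(-9 + N \left(1 - 1\right)^{2}\right) = \left(170 - 46\right) - \left(-9 - 4 \left(1 - 1\right)^{2}\right) = 124 - \left(-9 - 4 \cdot 0^{2}\right) = 124 - \left(-9 - 0\right) = 124 - \left(-9 + 0\right) = 124 - -9 = 124 + 9 = 133$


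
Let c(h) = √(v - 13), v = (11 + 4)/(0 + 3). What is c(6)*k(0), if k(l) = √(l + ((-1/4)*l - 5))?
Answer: -2*√10 ≈ -6.3246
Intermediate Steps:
k(l) = √(-5 + 3*l/4) (k(l) = √(l + ((-1*¼)*l - 5)) = √(l + (-l/4 - 5)) = √(l + (-5 - l/4)) = √(-5 + 3*l/4))
v = 5 (v = 15/3 = 15*(⅓) = 5)
c(h) = 2*I*√2 (c(h) = √(5 - 13) = √(-8) = 2*I*√2)
c(6)*k(0) = (2*I*√2)*(√(-20 + 3*0)/2) = (2*I*√2)*(√(-20 + 0)/2) = (2*I*√2)*(√(-20)/2) = (2*I*√2)*((2*I*√5)/2) = (2*I*√2)*(I*√5) = -2*√10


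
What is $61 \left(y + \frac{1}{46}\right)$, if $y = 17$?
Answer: $\frac{47763}{46} \approx 1038.3$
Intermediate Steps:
$61 \left(y + \frac{1}{46}\right) = 61 \left(17 + \frac{1}{46}\right) = 61 \cdot \frac{783}{46} = \frac{47763}{46}$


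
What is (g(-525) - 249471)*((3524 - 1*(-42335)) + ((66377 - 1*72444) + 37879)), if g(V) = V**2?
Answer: 2031407334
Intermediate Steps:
(g(-525) - 249471)*((3524 - 1*(-42335)) + ((66377 - 1*72444) + 37879)) = ((-525)**2 - 249471)*((3524 - 1*(-42335)) + ((66377 - 1*72444) + 37879)) = (275625 - 249471)*((3524 + 42335) + ((66377 - 72444) + 37879)) = 26154*(45859 + (-6067 + 37879)) = 26154*(45859 + 31812) = 26154*77671 = 2031407334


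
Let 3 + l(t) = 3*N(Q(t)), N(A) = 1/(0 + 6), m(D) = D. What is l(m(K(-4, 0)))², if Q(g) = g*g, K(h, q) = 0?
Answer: 25/4 ≈ 6.2500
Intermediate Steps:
Q(g) = g²
N(A) = ⅙ (N(A) = 1/6 = ⅙)
l(t) = -5/2 (l(t) = -3 + 3*(⅙) = -3 + ½ = -5/2)
l(m(K(-4, 0)))² = (-5/2)² = 25/4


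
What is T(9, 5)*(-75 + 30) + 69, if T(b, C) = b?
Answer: -336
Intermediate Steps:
T(9, 5)*(-75 + 30) + 69 = 9*(-75 + 30) + 69 = 9*(-45) + 69 = -405 + 69 = -336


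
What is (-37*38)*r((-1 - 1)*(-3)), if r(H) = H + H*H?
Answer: -59052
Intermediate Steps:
r(H) = H + H²
(-37*38)*r((-1 - 1)*(-3)) = (-37*38)*(((-1 - 1)*(-3))*(1 + (-1 - 1)*(-3))) = -1406*(-2*(-3))*(1 - 2*(-3)) = -8436*(1 + 6) = -8436*7 = -1406*42 = -59052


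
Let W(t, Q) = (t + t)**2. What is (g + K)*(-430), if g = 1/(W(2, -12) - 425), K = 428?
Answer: -75271930/409 ≈ -1.8404e+5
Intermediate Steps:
W(t, Q) = 4*t**2 (W(t, Q) = (2*t)**2 = 4*t**2)
g = -1/409 (g = 1/(4*2**2 - 425) = 1/(4*4 - 425) = 1/(16 - 425) = 1/(-409) = -1/409 ≈ -0.0024450)
(g + K)*(-430) = (-1/409 + 428)*(-430) = (175051/409)*(-430) = -75271930/409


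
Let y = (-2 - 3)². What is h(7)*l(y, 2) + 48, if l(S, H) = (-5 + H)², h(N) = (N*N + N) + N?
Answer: 615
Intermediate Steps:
y = 25 (y = (-5)² = 25)
h(N) = N² + 2*N (h(N) = (N² + N) + N = (N + N²) + N = N² + 2*N)
h(7)*l(y, 2) + 48 = (7*(2 + 7))*(-5 + 2)² + 48 = (7*9)*(-3)² + 48 = 63*9 + 48 = 567 + 48 = 615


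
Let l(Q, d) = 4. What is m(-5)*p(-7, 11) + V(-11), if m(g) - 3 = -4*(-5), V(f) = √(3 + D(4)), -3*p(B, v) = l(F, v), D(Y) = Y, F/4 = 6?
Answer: -92/3 + √7 ≈ -28.021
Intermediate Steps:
F = 24 (F = 4*6 = 24)
p(B, v) = -4/3 (p(B, v) = -⅓*4 = -4/3)
V(f) = √7 (V(f) = √(3 + 4) = √7)
m(g) = 23 (m(g) = 3 - 4*(-5) = 3 + 20 = 23)
m(-5)*p(-7, 11) + V(-11) = 23*(-4/3) + √7 = -92/3 + √7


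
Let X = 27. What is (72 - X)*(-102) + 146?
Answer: -4444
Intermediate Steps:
(72 - X)*(-102) + 146 = (72 - 1*27)*(-102) + 146 = (72 - 27)*(-102) + 146 = 45*(-102) + 146 = -4590 + 146 = -4444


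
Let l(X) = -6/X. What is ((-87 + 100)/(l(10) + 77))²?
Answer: 4225/145924 ≈ 0.028953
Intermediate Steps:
((-87 + 100)/(l(10) + 77))² = ((-87 + 100)/(-6/10 + 77))² = (13/(-6*⅒ + 77))² = (13/(-⅗ + 77))² = (13/(382/5))² = (13*(5/382))² = (65/382)² = 4225/145924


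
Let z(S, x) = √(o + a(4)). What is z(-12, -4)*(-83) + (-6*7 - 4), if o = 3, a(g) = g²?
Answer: -46 - 83*√19 ≈ -407.79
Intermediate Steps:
z(S, x) = √19 (z(S, x) = √(3 + 4²) = √(3 + 16) = √19)
z(-12, -4)*(-83) + (-6*7 - 4) = √19*(-83) + (-6*7 - 4) = -83*√19 + (-42 - 4) = -83*√19 - 46 = -46 - 83*√19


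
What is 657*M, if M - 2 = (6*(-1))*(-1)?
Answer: 5256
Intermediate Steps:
M = 8 (M = 2 + (6*(-1))*(-1) = 2 - 6*(-1) = 2 + 6 = 8)
657*M = 657*8 = 5256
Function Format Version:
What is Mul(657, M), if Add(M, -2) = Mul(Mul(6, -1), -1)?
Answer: 5256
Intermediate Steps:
M = 8 (M = Add(2, Mul(Mul(6, -1), -1)) = Add(2, Mul(-6, -1)) = Add(2, 6) = 8)
Mul(657, M) = Mul(657, 8) = 5256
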